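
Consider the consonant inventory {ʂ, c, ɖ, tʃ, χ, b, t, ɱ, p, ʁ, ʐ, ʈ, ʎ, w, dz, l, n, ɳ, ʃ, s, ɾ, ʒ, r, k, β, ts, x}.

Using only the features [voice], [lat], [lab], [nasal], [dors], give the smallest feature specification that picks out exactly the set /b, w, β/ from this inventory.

[+voice, −nasal, +lab]

The class [+voice], [−nasal], [+labial] has exactly /b, w, β/ as its extension in this inventory. No smaller conjunction from the listed features achieves this: [−nasal, +labial] alone would also admit /p/; [+voice, +labial] alone would also admit /ɱ/; [+voice, −nasal] alone would also admit /ɖ, ʁ, ʐ, ʎ, …/; and checking the remaining two-feature bundles turns up none with this extension.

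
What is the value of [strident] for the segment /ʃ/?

[+strident]

/ʃ/ is the voiceless postalveolar fricative. The feature [strident] marks segments high-amplitude, high-frequency frication (the sibilants); /ʃ/ has this property, so it is [+strident].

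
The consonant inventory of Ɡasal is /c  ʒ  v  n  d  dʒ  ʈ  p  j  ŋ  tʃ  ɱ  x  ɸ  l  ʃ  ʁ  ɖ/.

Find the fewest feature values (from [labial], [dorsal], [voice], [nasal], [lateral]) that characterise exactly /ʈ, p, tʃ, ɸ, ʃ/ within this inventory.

[−voice, −dorsal]

/ʈ, p, tʃ, ɸ, ʃ/ are all [−voice], [−dorsal], and no other segment in the inventory matches both values. Dropping any one of them over-generates: [−dorsal] alone would also admit /ʒ, v, n, d, …/; [−voice] alone would also admit /c, x/. No other single listed feature picks out exactly this set either, so fewer than two features will not do.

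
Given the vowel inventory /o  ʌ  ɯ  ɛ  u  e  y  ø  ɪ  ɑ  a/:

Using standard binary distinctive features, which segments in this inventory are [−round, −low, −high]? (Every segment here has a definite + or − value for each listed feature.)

Eliminate segments failing any feature: /o, u, y, ø/ are [+round]; /ɯ, ɪ/ are [+high]; /ɑ, a/ are [+low]. The remaining /ʌ, ɛ, e/ satisfy [−round], [−low], [−high].

ʌ, ɛ, e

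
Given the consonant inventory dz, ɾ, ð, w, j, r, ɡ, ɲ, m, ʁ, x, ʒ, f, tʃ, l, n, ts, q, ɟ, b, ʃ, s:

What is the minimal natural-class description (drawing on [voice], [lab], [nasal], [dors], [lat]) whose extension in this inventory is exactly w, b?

Every target segment is [+voice], [-nasal], [+labial]; each remaining inventory member fails at least one of these. Each conjunct is needed — [-nasal, +labial] alone would also admit /f/; [+voice, +labial] alone would also admit /m/; [+voice, -nasal] alone would also admit /dz, ɾ, ð, j, …/ — and no other combination of two listed features has exactly this extension, so three is the minimum.

[+voice, -nasal, +lab]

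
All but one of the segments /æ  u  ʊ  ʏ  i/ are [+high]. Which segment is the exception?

Every segment except /æ/ is [+high]. /æ/ (low front unrounded vowel) is [−high], so it is the exception.

æ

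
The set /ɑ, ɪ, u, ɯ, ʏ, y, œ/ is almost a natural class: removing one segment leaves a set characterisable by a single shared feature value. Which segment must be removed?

ɑ

[low] groups all but one: /u, y, œ, ɪ, ʏ, ɯ/ share [−low] while /ɑ/ (low back unrounded vowel) alone is [+low]. Removing any other segment would not leave a single-feature class that excludes it.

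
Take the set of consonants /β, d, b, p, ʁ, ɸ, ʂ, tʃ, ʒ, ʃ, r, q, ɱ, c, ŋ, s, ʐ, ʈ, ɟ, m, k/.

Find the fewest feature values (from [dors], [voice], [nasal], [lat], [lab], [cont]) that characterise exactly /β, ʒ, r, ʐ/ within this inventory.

Every target segment is [+voice], [+continuant], [−dorsal]; each remaining inventory member fails at least one of these. Each conjunct is needed — [+continuant, −dorsal] alone would also admit /ɸ, ʂ, ʃ, s/; [+voice, −dorsal] alone would also admit /d, b, ɱ, m/; [+voice, +continuant] alone would also admit /ʁ/ — and no other combination of two listed features has exactly this extension, so three is the minimum.

[+voice, +cont, −dors]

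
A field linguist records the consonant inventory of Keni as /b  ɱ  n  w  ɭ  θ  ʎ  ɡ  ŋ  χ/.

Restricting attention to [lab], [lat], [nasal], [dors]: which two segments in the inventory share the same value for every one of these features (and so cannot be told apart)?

ɡ, χ

Both /ɡ/ and /χ/ are [−labial], [−lateral], [−nasal], [+dorsal]. Since the list omits [voice], [continuant] and [high] — which do distinguish the voiced velar stop from the voiceless uvular fricative — this pair collapses; all other pairs remain distinct.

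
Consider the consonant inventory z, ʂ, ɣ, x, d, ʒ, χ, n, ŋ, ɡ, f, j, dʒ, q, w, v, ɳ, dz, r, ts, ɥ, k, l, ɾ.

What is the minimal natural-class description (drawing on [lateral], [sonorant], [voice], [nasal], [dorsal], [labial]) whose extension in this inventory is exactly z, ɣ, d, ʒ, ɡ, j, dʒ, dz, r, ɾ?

[+voice, −nasal, −lateral, −labial]

/z, ɣ, d, ʒ, ɡ, j, dʒ, dz, r, ɾ/ are all [+voice], [−nasal], [−lateral], [−labial], and no other segment in the inventory matches all four values. Dropping any one of them over-generates: [−nasal, −lateral, −labial] alone would also admit /ʂ, x, χ, q, …/; [+voice, −lateral, −labial] alone would also admit /n, ŋ, ɳ/; [+voice, −nasal, −labial] alone would also admit /l/; [+voice, −nasal, −lateral] alone would also admit /w, v, ɥ/. No other combination of three listed features picks out exactly this set either, so fewer than four features will not do.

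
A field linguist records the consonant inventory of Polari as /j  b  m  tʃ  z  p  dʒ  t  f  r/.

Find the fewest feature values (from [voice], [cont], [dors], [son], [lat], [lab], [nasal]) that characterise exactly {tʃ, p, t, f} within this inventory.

[−voice]

Every target segment is [−voice] and no other inventory member is, so one feature is enough.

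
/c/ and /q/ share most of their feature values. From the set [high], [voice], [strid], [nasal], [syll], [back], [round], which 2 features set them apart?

[high], [back]

/c/ is the voiceless palatal stop and /q/ is the voiceless uvular stop. Both are [-voice], [-strident], [-nasal], [-syllabic], [-round]. /c/ is [+high] while /q/ is [-high]; /c/ is [-back] while /q/ is [+back], so the distinguishing features are [high], [back].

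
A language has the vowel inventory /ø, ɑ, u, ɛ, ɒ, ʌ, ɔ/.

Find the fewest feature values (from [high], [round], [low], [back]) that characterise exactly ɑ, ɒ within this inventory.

/ɑ, ɒ/ are exactly the [+low] segments in the inventory, so a single feature suffices.

[+low]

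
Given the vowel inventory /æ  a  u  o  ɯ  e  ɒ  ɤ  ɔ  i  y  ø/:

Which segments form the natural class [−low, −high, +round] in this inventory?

o, ɔ, ø

Checking each segment against [−low], [−high], [+round]: /o/ (mid back rounded tense vowel), /ɔ/ (mid back rounded lax vowel), /ø/ (mid front rounded tense vowel) satisfy every feature; every other segment in the inventory fails at least one.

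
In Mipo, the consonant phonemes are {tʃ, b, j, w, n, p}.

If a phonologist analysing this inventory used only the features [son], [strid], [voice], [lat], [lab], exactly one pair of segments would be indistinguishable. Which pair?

n, j

Both /n/ and /j/ are [+sonorant], [−strident], [+voice], [−lateral], [−labial]. Since the list omits [nasal], [continuant] and [dorsal] — which do distinguish the alveolar nasal from the palatal glide — this pair collapses; all other pairs remain distinct.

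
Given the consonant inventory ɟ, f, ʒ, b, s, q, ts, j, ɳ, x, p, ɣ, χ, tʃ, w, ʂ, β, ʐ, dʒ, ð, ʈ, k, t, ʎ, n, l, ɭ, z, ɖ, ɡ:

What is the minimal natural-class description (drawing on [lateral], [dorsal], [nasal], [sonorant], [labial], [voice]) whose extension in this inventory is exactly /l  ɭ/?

[+lateral, -dorsal]

The class [+lateral], [-dorsal] has exactly /l, ɭ/ as its extension in this inventory. No smaller conjunction from the listed features achieves this: [-dorsal] alone would also admit /f, ʒ, b, s, …/; [+lateral] alone would also admit /ʎ/; and checking the remaining single features turns up none with this extension.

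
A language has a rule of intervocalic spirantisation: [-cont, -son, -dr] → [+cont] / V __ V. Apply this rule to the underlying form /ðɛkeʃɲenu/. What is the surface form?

[ðɛxeʃɲenu]

The only segment in the rule's environment that also matches [-cont, -son, -dr] is /k/. Applying [+continuant] turns the voiceless velar stop into /x/ (voiceless velar fricative), giving [ðɛxeʃɲenu].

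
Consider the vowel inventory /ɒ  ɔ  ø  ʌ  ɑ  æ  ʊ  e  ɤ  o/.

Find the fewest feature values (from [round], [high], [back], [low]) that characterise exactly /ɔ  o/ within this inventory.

Every target segment is [−high], [−low], [+back], [+round]; each remaining inventory member fails at least one of these. Each conjunct is needed — [−low, +back, +round] alone would also admit /ʊ/; [−high, +back, +round] alone would also admit /ɒ/; [−high, −low, +round] alone would also admit /ø/; [−high, −low, +back] alone would also admit /ʌ, ɤ/ — and no other combination of three listed features has exactly this extension, so four is the minimum.

[−high, −low, +back, +round]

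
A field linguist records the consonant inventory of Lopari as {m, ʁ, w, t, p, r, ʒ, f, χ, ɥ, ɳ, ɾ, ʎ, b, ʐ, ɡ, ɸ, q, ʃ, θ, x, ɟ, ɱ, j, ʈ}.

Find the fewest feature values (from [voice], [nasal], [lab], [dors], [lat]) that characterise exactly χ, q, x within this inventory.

[-voice, +dors]

The class [-voice], [+dorsal] has exactly /χ, q, x/ as its extension in this inventory. No smaller conjunction from the listed features achieves this: [+dorsal] alone would also admit /ʁ, w, ɥ, ʎ, …/; [-voice] alone would also admit /t, p, f, ɸ, …/; and checking the remaining single features turns up none with this extension.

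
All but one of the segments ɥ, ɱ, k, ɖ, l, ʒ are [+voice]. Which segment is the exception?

/ɥ, ɖ, ɱ, l, ʒ/ are all [+voice]; /k/ (voiceless velar stop) is [−voice].

k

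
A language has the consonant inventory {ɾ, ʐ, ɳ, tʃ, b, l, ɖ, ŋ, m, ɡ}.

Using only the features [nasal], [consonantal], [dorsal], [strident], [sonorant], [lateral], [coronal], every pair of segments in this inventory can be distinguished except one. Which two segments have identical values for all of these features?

On the given features, /tʃ/ and /ʐ/ have an identical profile: [−nasal], [+consonantal], [−dorsal], [+strident], [−sonorant], [−lateral], [+coronal]. No other two segments in the inventory coincide on all 7 features. (They do differ in [voice], [continuant] and [distributed], which are not among the given features.)

tʃ, ʐ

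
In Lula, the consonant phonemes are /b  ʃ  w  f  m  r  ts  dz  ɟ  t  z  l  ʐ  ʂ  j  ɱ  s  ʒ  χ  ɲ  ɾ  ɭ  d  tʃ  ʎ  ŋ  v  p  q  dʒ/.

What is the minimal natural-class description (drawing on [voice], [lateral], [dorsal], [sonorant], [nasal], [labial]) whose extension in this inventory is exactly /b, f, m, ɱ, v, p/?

[+labial, -dorsal]

The class [+labial], [-dorsal] has exactly /b, f, m, ɱ, v, p/ as its extension in this inventory. No smaller conjunction from the listed features achieves this: [-dorsal] alone would also admit /ʃ, r, ts, dz, …/; [+labial] alone would also admit /w/; and checking the remaining single features turns up none with this extension.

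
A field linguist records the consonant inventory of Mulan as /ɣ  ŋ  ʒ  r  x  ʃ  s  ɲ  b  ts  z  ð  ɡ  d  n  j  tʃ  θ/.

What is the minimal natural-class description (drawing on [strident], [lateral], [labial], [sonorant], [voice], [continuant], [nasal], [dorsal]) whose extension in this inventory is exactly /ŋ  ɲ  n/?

[+nasal]

The target set is precisely the extension of [+nasal] in this inventory.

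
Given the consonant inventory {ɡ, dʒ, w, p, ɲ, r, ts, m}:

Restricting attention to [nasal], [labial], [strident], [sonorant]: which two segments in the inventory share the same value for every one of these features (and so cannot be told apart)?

/ts/ (voiceless alveolar affricate) and /dʒ/ (voiced postalveolar affricate) are both [−nasal], [−labial], [+strident], [−sonorant], so none of the listed features separates them. (They do differ in [voice], [anterior] and [distributed], which are not among the given features.) Every other pair in the inventory differs on at least one listed feature.

ts, dʒ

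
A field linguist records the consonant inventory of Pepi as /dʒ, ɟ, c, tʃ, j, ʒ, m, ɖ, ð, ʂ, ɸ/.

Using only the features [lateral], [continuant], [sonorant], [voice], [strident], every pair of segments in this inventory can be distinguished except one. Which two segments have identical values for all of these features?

ɟ, ɖ

On the given features, /ɟ/ and /ɖ/ have an identical profile: [-lateral], [-continuant], [-sonorant], [+voice], [-strident]. No other two segments in the inventory coincide on all 5 features. (They do differ in [dorsal], which is not among the given features.)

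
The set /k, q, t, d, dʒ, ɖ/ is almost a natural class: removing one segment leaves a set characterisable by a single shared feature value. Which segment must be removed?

dʒ

The remaining segments after removing /dʒ/ share [-delayed release]; /dʒ/ (voiced postalveolar affricate) is [+delayed release]. For every other candidate removal, the leftover set fails to share any single feature value that the removed segment lacks.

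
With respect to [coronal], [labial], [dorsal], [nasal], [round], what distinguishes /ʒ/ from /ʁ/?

/ʒ/ is the voiced postalveolar fricative and /ʁ/ is the voiced uvular fricative. Both are [−labial], [−nasal], [−round]. /ʒ/ is [+coronal] while /ʁ/ is [−coronal]; /ʒ/ is [−dorsal] while /ʁ/ is [+dorsal], so the distinguishing features are [coronal], [dorsal].

[coronal], [dorsal]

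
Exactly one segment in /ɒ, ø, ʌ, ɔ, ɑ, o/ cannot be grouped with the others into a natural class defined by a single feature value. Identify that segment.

The remaining segments after removing /ø/ share [+back]; /ø/ (mid front rounded tense vowel) is [-back]. For every other candidate removal, the leftover set fails to share any single feature value that the removed segment lacks.

ø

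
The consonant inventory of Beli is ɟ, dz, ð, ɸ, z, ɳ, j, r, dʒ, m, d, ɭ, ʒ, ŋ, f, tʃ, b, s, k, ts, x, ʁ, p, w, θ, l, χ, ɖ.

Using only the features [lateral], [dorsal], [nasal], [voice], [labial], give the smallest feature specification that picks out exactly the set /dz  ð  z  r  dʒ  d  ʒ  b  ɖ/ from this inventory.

[+voice, -nasal, -lateral, -dorsal]

Every target segment is [+voice], [-nasal], [-lateral], [-dorsal]; each remaining inventory member fails at least one of these. Each conjunct is needed — [-nasal, -lateral, -dorsal] alone would also admit /ɸ, f, tʃ, s, …/; [+voice, -lateral, -dorsal] alone would also admit /ɳ, m/; [+voice, -nasal, -dorsal] alone would also admit /ɭ, l/; [+voice, -nasal, -lateral] alone would also admit /ɟ, j, ʁ, w/ — and no other combination of three listed features has exactly this extension, so four is the minimum.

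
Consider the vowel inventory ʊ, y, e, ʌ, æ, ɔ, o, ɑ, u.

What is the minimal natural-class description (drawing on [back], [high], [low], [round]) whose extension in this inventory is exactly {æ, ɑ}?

The target set is precisely the extension of [+low] in this inventory.

[+low]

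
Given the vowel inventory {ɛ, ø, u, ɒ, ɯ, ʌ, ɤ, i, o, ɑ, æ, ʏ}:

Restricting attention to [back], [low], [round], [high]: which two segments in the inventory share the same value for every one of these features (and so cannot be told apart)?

Both /ʌ/ and /ɤ/ are [+back], [-low], [-round], [-high]. Since the list omits [tense] — which does distinguish the mid back unrounded lax vowel from the mid back unrounded tense vowel — this pair collapses; all other pairs remain distinct.

ʌ, ɤ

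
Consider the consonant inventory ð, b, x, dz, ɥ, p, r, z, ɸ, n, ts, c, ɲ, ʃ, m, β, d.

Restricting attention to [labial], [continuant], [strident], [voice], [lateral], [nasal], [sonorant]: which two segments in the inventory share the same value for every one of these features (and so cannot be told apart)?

ɲ, n

/ɲ/ (palatal nasal) and /n/ (alveolar nasal) are both [−labial], [−continuant], [−strident], [+voice], [−lateral], [+nasal], [+sonorant], so none of the listed features separates them. (They do differ in [dorsal], which is not among the given features.) Every other pair in the inventory differs on at least one listed feature.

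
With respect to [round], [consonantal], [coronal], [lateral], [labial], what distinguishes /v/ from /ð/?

/v/ (voiced labiodental fricative) and /ð/ (voiced dental fricative) agree on [-round], [+consonantal], [-lateral]. They differ on [labial] (/v/ [+], /ð/ [-]), [coronal] (/v/ [-], /ð/ [+]).

[labial], [coronal]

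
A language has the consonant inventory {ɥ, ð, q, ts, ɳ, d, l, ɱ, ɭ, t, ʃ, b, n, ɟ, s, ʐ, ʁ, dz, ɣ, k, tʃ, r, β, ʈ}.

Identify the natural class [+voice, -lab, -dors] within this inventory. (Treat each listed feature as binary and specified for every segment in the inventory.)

Eliminate segments failing any feature: /ɥ, ɱ, b, β/ are [+labial]; /q, ts, t, ʃ, s, k, tʃ, ʈ/ are [-voice]; /ɟ, ʁ, ɣ/ are [+dorsal]. The remaining /ð, ɳ, d, l, ɭ, n, ʐ, dz, r/ satisfy [+voice], [-labial], [-dorsal].

ð, ɳ, d, l, ɭ, n, ʐ, dz, r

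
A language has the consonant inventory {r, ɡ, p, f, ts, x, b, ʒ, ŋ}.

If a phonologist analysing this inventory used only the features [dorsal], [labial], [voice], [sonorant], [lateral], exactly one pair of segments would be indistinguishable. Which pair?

Both /f/ and /p/ are [−dorsal], [+labial], [−voice], [−sonorant], [−lateral]. Since the list omits [continuant] — which does distinguish the voiceless labiodental fricative from the voiceless bilabial stop — this pair collapses; all other pairs remain distinct.

f, p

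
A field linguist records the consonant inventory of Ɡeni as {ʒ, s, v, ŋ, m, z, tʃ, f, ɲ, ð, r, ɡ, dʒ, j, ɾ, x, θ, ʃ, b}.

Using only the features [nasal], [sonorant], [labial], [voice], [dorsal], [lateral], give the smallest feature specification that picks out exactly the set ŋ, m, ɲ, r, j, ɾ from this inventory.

/ŋ, m, ɲ, r, j, ɾ/ are exactly the [+sonorant] segments in the inventory, so a single feature suffices.

[+sonorant]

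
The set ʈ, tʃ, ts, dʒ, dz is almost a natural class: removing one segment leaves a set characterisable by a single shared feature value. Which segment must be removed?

ʈ

/dʒ, ts, tʃ, dz/ are all [+delayed release], but /ʈ/ (voiceless retroflex stop) is [−delayed release]. No other single segment can be removed to leave a set sharing one feature value that the removed segment lacks, so /ʈ/ is the odd one out.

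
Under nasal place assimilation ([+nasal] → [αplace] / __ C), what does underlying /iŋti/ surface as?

[inti]

The only nasal preceding a consonant is /ŋ/ before /t/. /t/ is [+coronal], so /ŋ/ → /n/, giving [inti].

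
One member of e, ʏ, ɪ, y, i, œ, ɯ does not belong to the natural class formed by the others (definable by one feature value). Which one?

The remaining segments after removing /ɯ/ share [-back]; /ɯ/ (high back unrounded vowel) is [+back]. For every other candidate removal, the leftover set fails to share any single feature value that the removed segment lacks.

ɯ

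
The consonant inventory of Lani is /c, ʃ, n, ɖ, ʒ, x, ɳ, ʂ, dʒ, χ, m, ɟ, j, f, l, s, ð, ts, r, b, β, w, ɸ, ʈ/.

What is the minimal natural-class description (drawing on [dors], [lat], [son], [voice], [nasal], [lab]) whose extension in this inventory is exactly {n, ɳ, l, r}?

[+son, −lab, −dors]

Every target segment is [+sonorant], [−labial], [−dorsal]; each remaining inventory member fails at least one of these. Each conjunct is needed — [−labial, −dorsal] alone would also admit /ʃ, ɖ, ʒ, ʂ, …/; [+sonorant, −dorsal] alone would also admit /m/; [+sonorant, −labial] alone would also admit /j/ — and no other combination of two listed features has exactly this extension, so three is the minimum.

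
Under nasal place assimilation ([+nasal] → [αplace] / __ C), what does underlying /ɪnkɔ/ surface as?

[ɪŋkɔ]

In /ɪnkɔ/, the nasal /n/ precedes /k/, which is [+dorsal]. The nasal assimilates in place, becoming the [+dorsal] nasal /ŋ/. The surface form is [ɪŋkɔ].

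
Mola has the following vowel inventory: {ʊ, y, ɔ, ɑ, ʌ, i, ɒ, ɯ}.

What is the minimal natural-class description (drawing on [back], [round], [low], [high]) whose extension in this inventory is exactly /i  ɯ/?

/i, ɯ/ are all [+high], [−round], and no other segment in the inventory matches both values. Dropping any one of them over-generates: [−round] alone would also admit /ɑ, ʌ/; [+high] alone would also admit /ʊ, y/. No other single listed feature picks out exactly this set either, so fewer than two features will not do.

[+high, −round]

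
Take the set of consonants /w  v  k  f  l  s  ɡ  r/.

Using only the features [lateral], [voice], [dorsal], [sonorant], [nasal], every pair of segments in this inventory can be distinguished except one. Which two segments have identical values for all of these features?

s, f

Both /s/ and /f/ are [−lateral], [−voice], [−dorsal], [−sonorant], [−nasal]. Since the list omits [labial] and [coronal] — which do distinguish the voiceless alveolar fricative from the voiceless labiodental fricative — this pair collapses; all other pairs remain distinct.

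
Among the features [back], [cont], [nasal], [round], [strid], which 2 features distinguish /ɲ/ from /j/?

/ɲ/ (palatal nasal) and /j/ (palatal glide) agree on [−back], [−round], [−strident]. They differ on [nasal] (/ɲ/ [+], /j/ [−]), [continuant] (/ɲ/ [−], /j/ [+]).

[nasal], [continuant]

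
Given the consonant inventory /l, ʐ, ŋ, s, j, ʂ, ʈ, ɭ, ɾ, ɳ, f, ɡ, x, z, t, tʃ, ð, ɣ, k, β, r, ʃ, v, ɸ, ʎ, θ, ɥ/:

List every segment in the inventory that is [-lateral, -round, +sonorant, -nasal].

j, ɾ, r

Eliminate segments failing any feature: /l, ɭ, ʎ/ are [+lateral]; /ʐ, s, ʂ, ʈ, f, ɡ, x, z, t, tʃ, ð, ɣ, k, β, ʃ, v, ɸ, θ/ are [-sonorant]; /ŋ, ɳ/ are [+nasal]; /ɥ/ is [+round]. The remaining /j, ɾ, r/ satisfy [-lateral], [-round], [+sonorant], [-nasal].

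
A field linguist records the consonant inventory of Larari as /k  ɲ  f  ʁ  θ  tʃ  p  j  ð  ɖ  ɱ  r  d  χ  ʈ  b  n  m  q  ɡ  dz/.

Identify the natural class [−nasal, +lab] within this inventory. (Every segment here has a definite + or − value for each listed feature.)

f, p, b

Checking each segment against [−nasal], [+labial]: /f/ (voiceless labiodental fricative), /p/ (voiceless bilabial stop), /b/ (voiced bilabial stop) satisfy every feature; every other segment in the inventory fails at least one.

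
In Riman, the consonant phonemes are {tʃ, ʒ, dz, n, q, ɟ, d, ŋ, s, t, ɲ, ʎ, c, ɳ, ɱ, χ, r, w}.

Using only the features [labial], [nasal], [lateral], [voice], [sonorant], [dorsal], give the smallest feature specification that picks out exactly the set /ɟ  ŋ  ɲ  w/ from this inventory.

[+voice, −lateral, +dorsal]

The class [+voice], [−lateral], [+dorsal] has exactly /ɟ, ŋ, ɲ, w/ as its extension in this inventory. No smaller conjunction from the listed features achieves this: [−lateral, +dorsal] alone would also admit /q, c, χ/; [+voice, +dorsal] alone would also admit /ʎ/; [+voice, −lateral] alone would also admit /ʒ, dz, n, d, …/; and checking the remaining two-feature bundles turns up none with this extension.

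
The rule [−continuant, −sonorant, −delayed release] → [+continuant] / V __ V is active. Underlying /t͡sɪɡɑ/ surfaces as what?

The only segment in the rule's environment that also matches [−continuant, −sonorant, −delayed release] is /ɡ/. Applying [+continuant] turns the voiced velar stop into /ɣ/ (voiced velar fricative), giving [t͡sɪɣɑ].

[t͡sɪɣɑ]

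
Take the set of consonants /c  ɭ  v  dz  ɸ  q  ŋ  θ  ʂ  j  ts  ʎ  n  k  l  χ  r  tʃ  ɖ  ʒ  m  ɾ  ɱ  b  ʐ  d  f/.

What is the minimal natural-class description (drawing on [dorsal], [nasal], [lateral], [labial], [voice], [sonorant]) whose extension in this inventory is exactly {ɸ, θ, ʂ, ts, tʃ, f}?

The class [-voice], [-dorsal] has exactly /ɸ, θ, ʂ, ts, tʃ, f/ as its extension in this inventory. No smaller conjunction from the listed features achieves this: [-dorsal] alone would also admit /ɭ, v, dz, n, …/; [-voice] alone would also admit /c, q, k, χ/; and checking the remaining single features turns up none with this extension.

[-voice, -dorsal]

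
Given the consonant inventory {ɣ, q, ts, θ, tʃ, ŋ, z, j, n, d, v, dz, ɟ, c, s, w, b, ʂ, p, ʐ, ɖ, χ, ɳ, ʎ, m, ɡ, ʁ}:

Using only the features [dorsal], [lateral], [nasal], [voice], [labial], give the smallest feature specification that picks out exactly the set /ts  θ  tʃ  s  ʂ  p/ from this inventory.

[-voice, -dorsal]

/ts, θ, tʃ, s, ʂ, p/ are all [-voice], [-dorsal], and no other segment in the inventory matches both values. Dropping any one of them over-generates: [-dorsal] alone would also admit /z, n, d, v, …/; [-voice] alone would also admit /q, c, χ/. No other single listed feature picks out exactly this set either, so fewer than two features will not do.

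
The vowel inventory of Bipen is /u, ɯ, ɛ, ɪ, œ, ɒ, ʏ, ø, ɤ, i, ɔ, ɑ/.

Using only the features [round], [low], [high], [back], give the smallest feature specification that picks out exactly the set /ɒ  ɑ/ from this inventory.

/ɒ, ɑ/ are exactly the [+low] segments in the inventory, so a single feature suffices.

[+low]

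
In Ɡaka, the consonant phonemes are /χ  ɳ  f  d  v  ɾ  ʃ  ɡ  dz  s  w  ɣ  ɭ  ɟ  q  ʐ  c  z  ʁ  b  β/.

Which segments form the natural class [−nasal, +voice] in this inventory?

d, v, ɾ, ɡ, dz, w, ɣ, ɭ, ɟ, ʐ, z, ʁ, b, β

Among the inventory, the [−nasal] segments are /χ, f, d, v, ɾ, ʃ, ɡ, dz, s, w, ɣ, ɭ, ɟ, q, ʐ, c, z, ʁ, b, β/.
Of those, [+voice] leaves /d, v, ɾ, ɡ, dz, w, ɣ, ɭ, ɟ, ʐ, z, ʁ, b, β/.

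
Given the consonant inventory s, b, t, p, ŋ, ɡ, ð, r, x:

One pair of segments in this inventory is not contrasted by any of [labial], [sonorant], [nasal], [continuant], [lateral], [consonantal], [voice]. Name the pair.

s, x

On the given features, /s/ and /x/ have an identical profile: [-labial], [-sonorant], [-nasal], [+continuant], [-lateral], [+consonantal], [-voice]. No other two segments in the inventory coincide on all 7 features. (They do differ in [strident], [coronal] and [dorsal], which are not among the given features.)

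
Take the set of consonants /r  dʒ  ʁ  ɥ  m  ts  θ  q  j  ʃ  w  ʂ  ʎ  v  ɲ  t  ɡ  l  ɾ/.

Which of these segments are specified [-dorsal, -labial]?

r, dʒ, ts, θ, ʃ, ʂ, t, l, ɾ

Eliminate segments failing any feature: /ʁ, ɥ, q, j, w, ʎ, ɲ, ɡ/ are [+dorsal]; /m, v/ are [+labial]. The remaining /r, dʒ, ts, θ, ʃ, ʂ, t, l, ɾ/ satisfy [-dorsal], [-labial].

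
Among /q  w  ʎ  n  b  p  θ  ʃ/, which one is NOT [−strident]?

ʃ

Every segment except /ʃ/ is [−strident]. /ʃ/ (voiceless postalveolar fricative) is [+strident], so it is the exception.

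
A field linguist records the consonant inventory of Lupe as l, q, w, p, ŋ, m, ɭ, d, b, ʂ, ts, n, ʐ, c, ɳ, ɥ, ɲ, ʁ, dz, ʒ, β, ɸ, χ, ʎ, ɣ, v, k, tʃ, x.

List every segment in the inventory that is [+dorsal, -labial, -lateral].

Checking each segment against [+dorsal], [-labial], [-lateral]: /q/ (voiceless uvular stop), /ŋ/ (velar nasal), /c/ (voiceless palatal stop), /ɲ/ (palatal nasal), /ʁ/ (voiced uvular fricative), /χ/ (voiceless uvular fricative), among others, satisfy every feature; every other segment in the inventory fails at least one.

q, ŋ, c, ɲ, ʁ, χ, ɣ, k, x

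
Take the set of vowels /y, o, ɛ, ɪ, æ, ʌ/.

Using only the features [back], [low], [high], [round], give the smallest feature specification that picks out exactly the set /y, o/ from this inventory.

[+round]

The target set is precisely the extension of [+round] in this inventory.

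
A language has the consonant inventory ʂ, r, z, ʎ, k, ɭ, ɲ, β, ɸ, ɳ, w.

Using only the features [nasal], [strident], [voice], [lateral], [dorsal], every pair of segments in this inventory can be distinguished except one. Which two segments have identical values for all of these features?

r, β

/r/ (alveolar trill) and /β/ (voiced bilabial fricative) are both [−nasal], [−strident], [+voice], [−lateral], [−dorsal], so none of the listed features separates them. (They do differ in [sonorant], [labial] and [coronal], which are not among the given features.) Every other pair in the inventory differs on at least one listed feature.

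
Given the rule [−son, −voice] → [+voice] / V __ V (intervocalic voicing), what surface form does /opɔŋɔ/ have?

Only /p/ occurs between two vowels (/o/ __ /ɔ/) and matches the structural description. It is a voiceless bilabial stop, so [−son, −voice] holds; changing it to [+voice] with all other features held fixed yields /b/ (voiced bilabial stop). No other segment meets both the structural description and the environment, so the output is [obɔŋɔ].

[obɔŋɔ]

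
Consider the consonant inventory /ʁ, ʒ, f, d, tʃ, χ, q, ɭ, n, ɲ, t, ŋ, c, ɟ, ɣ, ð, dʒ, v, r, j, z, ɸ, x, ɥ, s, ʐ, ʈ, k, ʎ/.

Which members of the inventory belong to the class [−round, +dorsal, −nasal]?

Among the inventory, the [−round] segments are /ʁ, ʒ, f, d, tʃ, χ, q, ɭ, n, ɲ, t, ŋ, c, ɟ, ɣ, ð, dʒ, v, r, j, z, ɸ, x, s, ʐ, ʈ, k, ʎ/.
Intersecting with [+dorsal] gives /ʁ, χ, q, ɲ, ŋ, c, ɟ, ɣ, j, x, k, ʎ/.
Then [−nasal] leaves /ʁ, χ, q, c, ɟ, ɣ, j, x, k, ʎ/.

ʁ, χ, q, c, ɟ, ɣ, j, x, k, ʎ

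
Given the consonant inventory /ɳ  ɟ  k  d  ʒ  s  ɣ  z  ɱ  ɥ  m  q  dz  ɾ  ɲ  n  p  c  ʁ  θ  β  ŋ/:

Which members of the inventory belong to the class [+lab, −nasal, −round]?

Checking each segment against [+labial], [−nasal], [−round]: /p/ (voiceless bilabial stop), /β/ (voiced bilabial fricative) satisfy every feature; every other segment in the inventory fails at least one.

p, β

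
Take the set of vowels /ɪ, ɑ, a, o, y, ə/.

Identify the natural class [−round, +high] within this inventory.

Eliminate segments failing any feature: /ɑ, a, ə/ are [−high]; /o, y/ are [+round]. The remaining /ɪ/ satisfy [−round], [+high].

ɪ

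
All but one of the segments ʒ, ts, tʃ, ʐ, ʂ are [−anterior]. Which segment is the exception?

Every segment except /ts/ is [−anterior]. /ts/ (voiceless alveolar affricate) is [+anterior], so it is the exception.

ts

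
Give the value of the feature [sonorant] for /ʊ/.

[+sonorant]

As the high back rounded lax vowel, /ʊ/ is [+sonorant].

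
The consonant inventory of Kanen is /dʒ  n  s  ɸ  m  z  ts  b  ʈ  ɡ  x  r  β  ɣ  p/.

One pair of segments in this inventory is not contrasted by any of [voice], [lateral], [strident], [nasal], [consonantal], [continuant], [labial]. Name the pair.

Both /r/ and /ɣ/ are [+voice], [−lateral], [−strident], [−nasal], [+consonantal], [+continuant], [−labial]. Since the list omits [sonorant], [coronal] and [dorsal] — which do distinguish the alveolar trill from the voiced velar fricative — this pair collapses; all other pairs remain distinct.

r, ɣ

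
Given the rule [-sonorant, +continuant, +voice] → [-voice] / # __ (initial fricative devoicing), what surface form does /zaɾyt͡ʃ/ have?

[saɾyt͡ʃ]

The only segment in the rule's environment that also matches [-sonorant, +continuant, +voice] is /z/. Applying [-voice] turns the voiced alveolar fricative into /s/ (voiceless alveolar fricative), giving [saɾyt͡ʃ].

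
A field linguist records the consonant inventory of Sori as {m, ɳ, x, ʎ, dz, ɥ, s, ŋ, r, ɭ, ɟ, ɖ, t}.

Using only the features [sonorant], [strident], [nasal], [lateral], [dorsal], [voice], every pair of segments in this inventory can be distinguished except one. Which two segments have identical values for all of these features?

m, ɳ

Both /m/ and /ɳ/ are [+sonorant], [−strident], [+nasal], [−lateral], [−dorsal], [+voice]. Since the list omits [labial] and [coronal] — which do distinguish the bilabial nasal from the retroflex nasal — this pair collapses; all other pairs remain distinct.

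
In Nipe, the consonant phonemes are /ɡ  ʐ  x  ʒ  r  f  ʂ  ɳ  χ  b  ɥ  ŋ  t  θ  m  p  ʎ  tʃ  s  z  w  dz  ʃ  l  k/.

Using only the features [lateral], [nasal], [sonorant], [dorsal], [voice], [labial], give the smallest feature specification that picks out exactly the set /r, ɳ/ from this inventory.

[+sonorant, -lateral, -labial, -dorsal]

Every target segment is [+sonorant], [-lateral], [-labial], [-dorsal]; each remaining inventory member fails at least one of these. Each conjunct is needed — [-lateral, -labial, -dorsal] alone would also admit /ʐ, ʒ, ʂ, t, …/; [+sonorant, -labial, -dorsal] alone would also admit /l/; [+sonorant, -lateral, -dorsal] alone would also admit /m/; [+sonorant, -lateral, -labial] alone would also admit /ŋ/ — and no other combination of three listed features has exactly this extension, so four is the minimum.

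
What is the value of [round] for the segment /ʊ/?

[+round]

As the high back rounded lax vowel, /ʊ/ is [+round].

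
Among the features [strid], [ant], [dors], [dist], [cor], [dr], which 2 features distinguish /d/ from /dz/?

The two segments share [+anterior], [−dorsal], [−distributed], [+coronal]. The only features from the list on which they differ: /d/ is [−strident] while /dz/ is [+strident]; /d/ is [−delayed release] while /dz/ is [+delayed release].

[strident], [delayed release]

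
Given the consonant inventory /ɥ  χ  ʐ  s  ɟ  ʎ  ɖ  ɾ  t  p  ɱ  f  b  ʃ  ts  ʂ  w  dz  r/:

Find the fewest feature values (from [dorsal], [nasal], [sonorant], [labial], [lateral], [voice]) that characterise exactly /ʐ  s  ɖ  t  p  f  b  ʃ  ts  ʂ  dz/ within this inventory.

[−sonorant, −dorsal]

Every target segment is [−sonorant], [−dorsal]; each remaining inventory member fails at least one of these. Each conjunct is needed — [−dorsal] alone would also admit /ɾ, ɱ, r/; [−sonorant] alone would also admit /χ, ɟ/ — and no other single listed feature has exactly this extension, so two is the minimum.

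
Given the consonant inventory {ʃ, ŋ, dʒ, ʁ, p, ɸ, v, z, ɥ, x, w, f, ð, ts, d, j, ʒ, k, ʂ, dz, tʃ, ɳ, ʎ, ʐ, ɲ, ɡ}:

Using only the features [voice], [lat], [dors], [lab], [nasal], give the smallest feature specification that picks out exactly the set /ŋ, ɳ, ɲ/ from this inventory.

[+nasal]

/ŋ, ɳ, ɲ/ are exactly the [+nasal] segments in the inventory, so a single feature suffices.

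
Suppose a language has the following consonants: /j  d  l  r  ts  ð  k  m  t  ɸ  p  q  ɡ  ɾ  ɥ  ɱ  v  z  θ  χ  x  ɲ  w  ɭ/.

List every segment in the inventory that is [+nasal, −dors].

Checking each segment against [+nasal], [−dorsal]: /m/ (bilabial nasal), /ɱ/ (labiodental nasal) satisfy every feature; every other segment in the inventory fails at least one.

m, ɱ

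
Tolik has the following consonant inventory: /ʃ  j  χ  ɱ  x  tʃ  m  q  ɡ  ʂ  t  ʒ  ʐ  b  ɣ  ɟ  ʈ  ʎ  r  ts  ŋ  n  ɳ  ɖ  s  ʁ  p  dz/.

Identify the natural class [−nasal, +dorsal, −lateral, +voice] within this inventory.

j, ɡ, ɣ, ɟ, ʁ

Checking each segment against [−nasal], [+dorsal], [−lateral], [+voice]: /j/ (palatal glide), /ɡ/ (voiced velar stop), /ɣ/ (voiced velar fricative), /ɟ/ (voiced palatal stop), /ʁ/ (voiced uvular fricative) satisfy every feature; every other segment in the inventory fails at least one.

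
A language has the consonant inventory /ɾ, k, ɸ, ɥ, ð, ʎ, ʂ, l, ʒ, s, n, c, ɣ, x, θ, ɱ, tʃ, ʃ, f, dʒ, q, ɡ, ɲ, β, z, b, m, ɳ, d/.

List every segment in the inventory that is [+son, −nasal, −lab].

Checking each segment against [+sonorant], [−nasal], [−labial]: /ɾ/ (alveolar tap), /ʎ/ (palatal lateral approximant), /l/ (alveolar lateral approximant) satisfy every feature; every other segment in the inventory fails at least one.

ɾ, ʎ, l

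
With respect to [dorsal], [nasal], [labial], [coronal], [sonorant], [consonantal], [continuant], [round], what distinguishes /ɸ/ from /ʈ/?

/ɸ/ (voiceless bilabial fricative) and /ʈ/ (voiceless retroflex stop) agree on [-dorsal], [-nasal], [-sonorant], [+consonantal], [-round]. They differ on [continuant] (/ɸ/ [+], /ʈ/ [-]), [labial] (/ɸ/ [+], /ʈ/ [-]), [coronal] (/ɸ/ [-], /ʈ/ [+]).

[continuant], [labial], [coronal]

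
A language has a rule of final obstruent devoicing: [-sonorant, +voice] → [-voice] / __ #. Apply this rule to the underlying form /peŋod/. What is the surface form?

[peŋot]

/d/ satisfies [-sonorant, +voice] and sits in __ #. The [-voice] counterpart of the voiced alveolar stop is /t/. Other segments in /peŋod/ either fail the structural description or are not in the environment, so the surface form is [peŋot].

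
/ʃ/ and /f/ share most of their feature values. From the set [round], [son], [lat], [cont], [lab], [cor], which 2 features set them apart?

/ʃ/ (voiceless postalveolar fricative) and /f/ (voiceless labiodental fricative) agree on [-round], [-sonorant], [-lateral], [+continuant]. They differ on [labial] (/ʃ/ [-], /f/ [+]), [coronal] (/ʃ/ [+], /f/ [-]).

[labial], [coronal]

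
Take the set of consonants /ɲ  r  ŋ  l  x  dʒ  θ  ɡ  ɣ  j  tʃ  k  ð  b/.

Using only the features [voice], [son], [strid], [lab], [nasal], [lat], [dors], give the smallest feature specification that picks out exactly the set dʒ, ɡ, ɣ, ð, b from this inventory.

The class [−sonorant], [+voice] has exactly /dʒ, ɡ, ɣ, ð, b/ as its extension in this inventory. No smaller conjunction from the listed features achieves this: [+voice] alone would also admit /ɲ, r, ŋ, l, …/; [−sonorant] alone would also admit /x, θ, tʃ, k/; and checking the remaining single features turns up none with this extension.

[−son, +voice]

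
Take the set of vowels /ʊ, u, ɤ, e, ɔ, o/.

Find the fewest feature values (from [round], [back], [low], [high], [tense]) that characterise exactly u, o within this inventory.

[+round, +tense]

The class [+round], [+tense] has exactly /u, o/ as its extension in this inventory. No smaller conjunction from the listed features achieves this: [+tense] alone would also admit /ɤ, e/; [+round] alone would also admit /ʊ, ɔ/; and checking the remaining single features turns up none with this extension.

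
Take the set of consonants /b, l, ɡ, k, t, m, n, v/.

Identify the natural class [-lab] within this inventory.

l, ɡ, k, t, n

The [-labial] segments here are /l, ɡ, k, t, n/; the remaining /b, m, v/ are [+labial].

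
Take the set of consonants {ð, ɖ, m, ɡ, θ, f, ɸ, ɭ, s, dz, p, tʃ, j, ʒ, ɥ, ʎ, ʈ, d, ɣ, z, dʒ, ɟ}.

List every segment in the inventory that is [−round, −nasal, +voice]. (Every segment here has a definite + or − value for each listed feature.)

Checking each segment against [−round], [−nasal], [+voice]: /ð/ (voiced dental fricative), /ɖ/ (voiced retroflex stop), /ɡ/ (voiced velar stop), /ɭ/ (retroflex lateral approximant), /dz/ (voiced alveolar affricate), /j/ (palatal glide), among others, satisfy every feature; every other segment in the inventory fails at least one.

ð, ɖ, ɡ, ɭ, dz, j, ʒ, ʎ, d, ɣ, z, dʒ, ɟ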